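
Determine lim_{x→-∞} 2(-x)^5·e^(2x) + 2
The product is a 0·∞ indeterminate form at x → -∞.
Rewrite the product as 2(-x)^5 / e^(-2x) (an ∞/∞ form) and apply L'Hôpital, or use the standard hierarchy e^(2|x|) ≫ |(-x)^5| as x → -∞.
The indeterminate product → 0, so the limit = 2.

Final answer: 2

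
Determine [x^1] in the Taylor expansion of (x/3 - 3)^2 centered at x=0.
Expand to order 1: (x/3 - 3)^2 = 9 - 2·x + O(x^2).
The coefficient of x^1 is -2.

Final answer: -2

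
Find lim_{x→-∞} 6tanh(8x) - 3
Evaluate the dominant behaviour as x → -∞; each term tends to a finite value or vanishes.
Limit = -9.

Final answer: -9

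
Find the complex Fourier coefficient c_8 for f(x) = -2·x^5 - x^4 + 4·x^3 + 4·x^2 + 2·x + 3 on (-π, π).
Compute the real Fourier coefficients first: a_8 = 67/256 - π^2/8, b_8 = -37·π^2/32 - 401/1024 + π^4/2.
Then c_8 = (a_8 − i·b_8)/2 = -π^2/16 + 67/512 - i·π^4/4 + 401·i/2048 + 37·i·π^2/64.

Final answer: -π^2/16 + 67/512 - i·π^4/4 + 401·i/2048 + 37·i·π^2/64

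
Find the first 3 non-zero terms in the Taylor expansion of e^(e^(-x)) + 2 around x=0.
e·x^2 - e·x + 2 + e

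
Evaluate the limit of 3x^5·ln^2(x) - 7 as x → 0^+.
The product is a 0·∞ indeterminate form at x → 0⁺.
Rewrite the product as 3·ln^2(x) / x^(-5) and apply L'Hôpital, or use the standard hierarchy x^(-5) ≫ |ln x|^2 as x → 0⁺.
The indeterminate product → 0, so the limit = -7.

Final answer: -7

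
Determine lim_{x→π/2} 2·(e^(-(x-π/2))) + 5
Direct substitution at x = π/2 gives 7.

Final answer: 7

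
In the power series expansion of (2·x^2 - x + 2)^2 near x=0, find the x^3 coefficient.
Expand to order 3: (2·x^2 - x + 2)^2 = -4·x^3 + 9·x^2 - 4·x + 4 + O(x^4).
The coefficient of x^3 is -4.

Final answer: -4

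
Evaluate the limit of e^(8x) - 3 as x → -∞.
Evaluate the dominant behaviour as x → -∞; each term tends to a finite value or vanishes.
Limit = -3.

Final answer: -3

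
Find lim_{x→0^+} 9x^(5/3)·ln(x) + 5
The product is a 0·∞ indeterminate form at x → 0⁺.
Rewrite the product as 9·ln(x) / x^(-5/3) and apply L'Hôpital, or use the standard hierarchy x^(-5/3) ≫ |ln x| as x → 0⁺.
The indeterminate product → 0, so the limit = 5.

Final answer: 5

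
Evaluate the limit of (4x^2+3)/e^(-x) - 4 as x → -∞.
The quotient is an ∞/∞ indeterminate form as x → -∞.
Compare growth rates of the dominant terms (exponentials ≫ polynomials ≫ logarithms), or apply L'Hôpital's rule; the quotient → 0.
Adding the constant: 0 - 4 = -4. Limit = -4.

Final answer: -4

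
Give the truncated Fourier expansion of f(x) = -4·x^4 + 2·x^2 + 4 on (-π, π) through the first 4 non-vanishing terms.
(-200 + 32·π^2)·cos(x) + (14 - 8·π^2)·cos(2·x) + (-88/27 + 32·π^2/9)·cos(3·x) - 4·π^4/5 + 4 + 2·π^2/3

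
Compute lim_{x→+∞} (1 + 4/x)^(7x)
As x → +∞: write (1 + 4/x)^(7x) = ((1 + 4/x)^x)^7 → (e^4)^7 = e^28.
Limit = e^(28).

Final answer: e^(28)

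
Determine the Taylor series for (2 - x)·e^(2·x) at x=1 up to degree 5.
e^(2) + e^(2)·(x - 1) - 2·e^(2)·(x - 1)^3/3 - 2·e^(2)·(x - 1)^4/3 - 2·e^(2)·(x - 1)^5/5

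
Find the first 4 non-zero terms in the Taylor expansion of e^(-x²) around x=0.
-x^6/6 + x^4/2 - x^2 + 1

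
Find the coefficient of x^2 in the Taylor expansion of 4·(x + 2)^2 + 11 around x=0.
Expand to order 2: 4·(x + 2)^2 + 11 = 4·x^2 + 16·x + 27 + O(x^3).
The coefficient of x^2 is 4.

Final answer: 4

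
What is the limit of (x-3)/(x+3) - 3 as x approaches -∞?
Evaluate the dominant behaviour as x → -∞; each term tends to a finite value or vanishes.
Limit = -2.

Final answer: -2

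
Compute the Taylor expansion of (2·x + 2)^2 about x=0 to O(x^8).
4·x^2 + 8·x + 4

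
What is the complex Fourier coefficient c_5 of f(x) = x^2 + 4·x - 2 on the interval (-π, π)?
Compute the real Fourier coefficients first: a_5 = -4/25, b_5 = 8/5.
Then c_5 = (a_5 − i·b_5)/2 = -2/25 - 4·i/5.

Final answer: -2/25 - 4·i/5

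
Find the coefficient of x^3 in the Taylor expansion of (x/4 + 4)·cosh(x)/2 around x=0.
Expand to order 3: (x/4 + 4)·cosh(x)/2 = x^3/16 + x^2 + x/8 + 2 + O(x^4).
The coefficient of x^3 is 1/16.

Final answer: 1/16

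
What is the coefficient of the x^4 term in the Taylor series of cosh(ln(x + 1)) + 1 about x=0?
Expand to order 4: cosh(ln(x + 1)) + 1 = x^4/2 - x^3/2 + x^2/2 + 2 + O(x^5).
The coefficient of x^4 is 1/2.

Final answer: 1/2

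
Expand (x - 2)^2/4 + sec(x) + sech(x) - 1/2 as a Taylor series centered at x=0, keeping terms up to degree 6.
5·x^4/12 + x^2/4 - x + 5/2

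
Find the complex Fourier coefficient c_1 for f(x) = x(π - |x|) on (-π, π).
Compute the real Fourier coefficients first: a_1 = 0, b_1 = 8/π.
Then c_1 = (a_1 − i·b_1)/2 = -4·i/π.

Final answer: -4·i/π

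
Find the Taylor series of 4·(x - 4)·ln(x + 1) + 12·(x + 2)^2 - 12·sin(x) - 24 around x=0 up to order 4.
16·x^4/3 - 16·x^3/3 + 24·x^2 + 20·x + 24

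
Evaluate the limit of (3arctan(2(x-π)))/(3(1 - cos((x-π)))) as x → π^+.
Both numerator and denominator → 0 as x → π^+; this is a 0/0 indeterminate form.
Expand each to leading order near x = π: numerator ~ 6·(x - π), denominator ~ 3·(x - π)^2/2.
The limit of the ratio is ∞.

Final answer: ∞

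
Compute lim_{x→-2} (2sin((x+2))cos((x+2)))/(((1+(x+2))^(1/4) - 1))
Both numerator and denominator → 0 as x → -2; this is a 0/0 indeterminate form.
Expand each to leading order near x = -2: numerator ~ 2·(x + 2), denominator ~ (x + 2)/4.
The limit of the ratio is 8.

Final answer: 8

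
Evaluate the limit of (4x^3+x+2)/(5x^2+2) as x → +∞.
This is an ∞/∞ indeterminate form as x → +∞.
Divide numerator and denominator by x^3 and let the lower-order terms vanish; the numerator's degree 3 exceeds the denominator's degree 2, so the quotient diverges.
Limit = ∞.

Final answer: ∞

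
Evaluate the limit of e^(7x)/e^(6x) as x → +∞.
This is an ∞/∞ indeterminate form as x → +∞.
Rewrite e^(7x)/e^(6x) = e^((7−6)x) = e^(x); the exponent coefficient is 1 > 0 so e^(x) → ∞.
Limit = ∞.

Final answer: ∞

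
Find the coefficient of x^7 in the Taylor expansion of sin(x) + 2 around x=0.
Expand to order 7: sin(x) + 2 = -x^7/5040 + x^5/120 - x^3/6 + x + 2 + O(x^8).
The coefficient of x^7 is -1/5040.

Final answer: -1/5040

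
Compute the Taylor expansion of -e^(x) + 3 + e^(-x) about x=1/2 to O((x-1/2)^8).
(-e + 1 + 3·e^(1/2))·e^(-1/2) + (-e - 1)·e^(-1/2)·(x - 1/2) + (1 - e)·e^(-1/2)·(x - 1/2)^2/2 + (-e - 1)·e^(-1/2)·(x - 1/2)^3/6 + (1 - e)·e^(-1/2)·(x - 1/2)^4/24 + (-e - 1)·e^(-1/2)·(x - 1/2)^5/120 + (1 - e)·e^(-1/2)·(x - 1/2)^6/720 + (-e - 1)·e^(-1/2)·(x - 1/2)^7/5040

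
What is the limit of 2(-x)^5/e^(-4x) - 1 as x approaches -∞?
The quotient is an ∞/∞ indeterminate form as x → -∞.
Compare growth rates of the dominant terms (exponentials ≫ polynomials ≫ logarithms), or apply L'Hôpital's rule; the quotient → 0.
Adding the constant: 0 - 1 = -1. Limit = -1.

Final answer: -1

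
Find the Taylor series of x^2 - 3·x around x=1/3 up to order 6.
-8/9 - 7·(x - 1/3)/3 + (x - 1/3)^2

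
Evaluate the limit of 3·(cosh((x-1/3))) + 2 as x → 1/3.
Direct substitution at x = 1/3 gives 5.

Final answer: 5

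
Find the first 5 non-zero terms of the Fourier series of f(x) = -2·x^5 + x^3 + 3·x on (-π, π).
(-486 - 4·π^4 + 82·π^2)·sin(x) + (-11·π^2 + 27/2 + 2·π^4)·sin(2·x) + (-4·π^4/3 - 34/81 + 98·π^2/27)·sin(3·x) + (-7·π^2/4 - 27/32 + π^4)·sin(4·x) + (-4·π^4/5 + 594/625 + 26·π^2/25)·sin(5·x)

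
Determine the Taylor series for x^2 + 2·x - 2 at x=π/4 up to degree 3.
-2 + π^2/16 + π/2 + (π/2 + 2)·(x - π/4) + (x - π/4)^2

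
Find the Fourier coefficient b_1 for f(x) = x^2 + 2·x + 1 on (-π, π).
b_1 = (1/π) ∫_{-π}^{π} f(x)·sin(1x) dx.
Evaluate the integral (use parity and integration by parts as needed): b_1 = 4.

Final answer: 4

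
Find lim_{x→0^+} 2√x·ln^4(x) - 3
The product is a 0·∞ indeterminate form at x → 0⁺.
Rewrite the product as 2·ln^4(x) / x^(-1/2) and apply L'Hôpital, or use the standard hierarchy x^(-1/2) ≫ |ln x|^4 as x → 0⁺.
The indeterminate product → 0, so the limit = -3.

Final answer: -3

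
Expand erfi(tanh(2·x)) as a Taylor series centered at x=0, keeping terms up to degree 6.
-32·x^5/(5·√(π)) + 4·x/√(π)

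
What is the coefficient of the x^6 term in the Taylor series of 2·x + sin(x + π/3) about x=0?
Expand to order 6: 2·x + sin(x + π/3) = -√(3)·x^6/1440 + x^5/240 + √(3)·x^4/48 - x^3/12 - √(3)·x^2/4 + 5·x/2 + √(3)/2 + O(x^7).
The coefficient of x^6 is -√(3)/1440.

Final answer: -√(3)/1440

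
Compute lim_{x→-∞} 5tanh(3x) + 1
Evaluate the dominant behaviour as x → -∞; each term tends to a finite value or vanishes.
Limit = -4.

Final answer: -4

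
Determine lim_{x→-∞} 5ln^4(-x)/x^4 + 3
The quotient is an ∞/∞ indeterminate form as x → -∞.
Compare growth rates of the dominant terms (exponentials ≫ polynomials ≫ logarithms), or apply L'Hôpital's rule; the quotient → 0.
Adding the constant: 0 + 3 = 3. Limit = 3.

Final answer: 3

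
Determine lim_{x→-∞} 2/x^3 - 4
Evaluate the dominant behaviour as x → -∞; each term tends to a finite value or vanishes.
Limit = -4.

Final answer: -4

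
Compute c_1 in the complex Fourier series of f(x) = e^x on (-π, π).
Compute the real Fourier coefficients first: a_1 = (1 - e^(2·π))·e^(-π)/(2·π), b_1 = (-1 + e^(2·π))·e^(-π)/(2·π).
Then c_1 = (a_1 − i·b_1)/2 = -e^(π)/(4·π) + e^(-π)/(4·π) - i·e^(π)/(4·π) + i·e^(-π)/(4·π).

Final answer: -e^(π)/(4·π) + e^(-π)/(4·π) - i·e^(π)/(4·π) + i·e^(-π)/(4·π)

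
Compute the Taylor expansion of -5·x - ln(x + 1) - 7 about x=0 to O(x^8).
-x^7/7 + x^6/6 - x^5/5 + x^4/4 - x^3/3 + x^2/2 - 6·x - 7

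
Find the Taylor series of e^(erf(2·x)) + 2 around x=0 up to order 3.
x^3·(-16/(3·√(π)) + 32/(3·π^(3/2))) + 8·x^2/π + 4·x/√(π) + 3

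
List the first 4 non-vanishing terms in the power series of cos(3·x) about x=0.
-81·x^6/80 + 27·x^4/8 - 9·x^2/2 + 1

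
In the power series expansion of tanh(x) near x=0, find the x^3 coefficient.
Expand to order 3: tanh(x) = -x^3/3 + x + O(x^4).
The coefficient of x^3 is -1/3.

Final answer: -1/3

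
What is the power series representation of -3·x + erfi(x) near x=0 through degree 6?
x^5/(5·√(π)) + 2·x^3/(3·√(π)) + x·(-3 + 2/√(π))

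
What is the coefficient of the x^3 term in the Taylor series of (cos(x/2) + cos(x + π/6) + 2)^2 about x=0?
Expand to order 3: (cos(x/2) + cos(x + π/6) + 2)^2 = x^3·(√(3)/2 + 3)^2·(-(-√(3)/(4·(√(3)/2 + 3)) - 1/(8·(√(3)/2 + 3)))/(√(3)/2 + 3) + 1/(6·(√(3)/2 + 3))) + x^2·(√(3)/2 + 3)^2·(-√(3)/(2·(√(3)/2 + 3)) - 1/(4·(√(3)/2 + 3)) + 1/(4·(√(3)/2 + 3)^2)) + x·(-3 - √(3)/2) + (√(3)/2 + 3)^2 + O(x^4).
The coefficient of x^3 is (√(3)/2 + 3)^2·(-(-√(3)/(4·(√(3)/2 + 3)) - 1/(8·(√(3)/2 + 3)))/(√(3)/2 + 3) + 1/(6·(√(3)/2 + 3))).

Final answer: (√(3)/2 + 3)^2·(-(-√(3)/(4·(√(3)/2 + 3)) - 1/(8·(√(3)/2 + 3)))/(√(3)/2 + 3) + 1/(6·(√(3)/2 + 3)))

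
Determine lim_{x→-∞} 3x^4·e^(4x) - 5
The product is a 0·∞ indeterminate form at x → -∞.
Rewrite the product as 3x^4 / e^(-4x) (an ∞/∞ form) and apply L'Hôpital, or use the standard hierarchy e^(4|x|) ≫ |x^4| as x → -∞.
The indeterminate product → 0, so the limit = -5.

Final answer: -5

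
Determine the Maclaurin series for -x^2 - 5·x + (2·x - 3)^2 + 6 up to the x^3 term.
3·x^2 - 17·x + 15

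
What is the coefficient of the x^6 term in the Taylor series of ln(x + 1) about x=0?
Expand to order 6: ln(x + 1) = -x^6/6 + x^5/5 - x^4/4 + x^3/3 - x^2/2 + x + O(x^7).
The coefficient of x^6 is -1/6.

Final answer: -1/6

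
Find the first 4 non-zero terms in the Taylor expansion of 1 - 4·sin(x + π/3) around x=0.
x^3/3 + √(3)·x^2 - 2·x - 2·√(3) + 1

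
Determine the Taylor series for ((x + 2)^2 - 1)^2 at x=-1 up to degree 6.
4·(x + 1)^2 + 4·(x + 1)^3 + (x + 1)^4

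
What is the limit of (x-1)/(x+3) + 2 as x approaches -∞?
Evaluate the dominant behaviour as x → -∞; each term tends to a finite value or vanishes.
Limit = 3.

Final answer: 3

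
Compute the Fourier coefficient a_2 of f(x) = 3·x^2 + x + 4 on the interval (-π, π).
a_2 = (1/π) ∫_{-π}^{π} f(x)·cos(2x) dx.
Evaluate the integral (use parity and integration by parts as needed): a_2 = 3.

Final answer: 3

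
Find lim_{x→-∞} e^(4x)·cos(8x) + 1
Evaluate the dominant behaviour as x → -∞; each term tends to a finite value or vanishes.
Limit = 1.

Final answer: 1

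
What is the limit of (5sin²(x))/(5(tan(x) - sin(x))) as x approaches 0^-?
Both numerator and denominator → 0 as x → 0^-; this is a 0/0 indeterminate form.
Expand each to leading order near x = 0: numerator ~ 5·x^2, denominator ~ 5·x^3/2.
The limit of the ratio is -∞.

Final answer: -∞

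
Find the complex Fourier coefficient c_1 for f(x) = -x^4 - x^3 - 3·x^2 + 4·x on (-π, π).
Compute the real Fourier coefficients first: a_1 = -36 + 8·π^2, b_1 = 20 - 2·π^2.
Then c_1 = (a_1 − i·b_1)/2 = -18 + 4·π^2 - 10·i + i·π^2.

Final answer: -18 + 4·π^2 - 10·i + i·π^2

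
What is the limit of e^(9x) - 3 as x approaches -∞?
Evaluate the dominant behaviour as x → -∞; each term tends to a finite value or vanishes.
Limit = -3.

Final answer: -3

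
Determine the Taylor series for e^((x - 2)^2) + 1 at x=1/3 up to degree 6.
1 + e^(25/9) - 10·e^(25/9)·(x - 1/3)/3 + 59·e^(25/9)·(x - 1/3)^2/9 - 770·e^(25/9)·(x - 1/3)^3/81 + 5443·e^(25/9)·(x - 1/3)^4/486 - 8215·e^(25/9)·(x - 1/3)^5/729 + 131137·e^(25/9)·(x - 1/3)^6/13122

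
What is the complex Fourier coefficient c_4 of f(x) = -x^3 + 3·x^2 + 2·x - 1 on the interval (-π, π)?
Compute the real Fourier coefficients first: a_4 = 3/4, b_4 = -19/16 + π^2/2.
Then c_4 = (a_4 − i·b_4)/2 = 3/8 - i·π^2/4 + 19·i/32.

Final answer: 3/8 - i·π^2/4 + 19·i/32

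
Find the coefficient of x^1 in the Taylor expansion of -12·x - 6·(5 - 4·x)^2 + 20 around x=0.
Expand to order 1: -12·x - 6·(5 - 4·x)^2 + 20 = 228·x - 130 + O(x^2).
The coefficient of x^1 is 228.

Final answer: 228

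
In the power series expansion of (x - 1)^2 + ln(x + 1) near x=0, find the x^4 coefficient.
Expand to order 4: (x - 1)^2 + ln(x + 1) = -x^4/4 + x^3/3 + x^2/2 - x + 1 + O(x^5).
The coefficient of x^4 is -1/4.

Final answer: -1/4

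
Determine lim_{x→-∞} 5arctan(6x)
Evaluate the dominant behaviour as x → -∞; each term tends to a finite value or vanishes.
Limit = -5·π/2.

Final answer: -5·π/2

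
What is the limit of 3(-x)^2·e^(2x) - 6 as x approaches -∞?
The product is a 0·∞ indeterminate form at x → -∞.
Rewrite the product as 3(-x)^2 / e^(-2x) (an ∞/∞ form) and apply L'Hôpital, or use the standard hierarchy e^(2|x|) ≫ |(-x)^2| as x → -∞.
The indeterminate product → 0, so the limit = -6.

Final answer: -6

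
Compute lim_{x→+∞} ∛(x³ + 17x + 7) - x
This is an ∞ − ∞ indeterminate form.
Multiply by (A² + AB + B²)/(A² + AB + B²) where A = ∛(x³+17x + 7), B = x to use A³ − B³ = (A−B)(A²+AB+B²); the x³ terms cancel, leaving (17x + 7)/(A²+AB+B²) with denominator ~ 3x², so the limit is 0.
Limit = 0.

Final answer: 0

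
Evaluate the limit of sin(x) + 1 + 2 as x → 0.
Direct substitution at x = 0 gives 3.

Final answer: 3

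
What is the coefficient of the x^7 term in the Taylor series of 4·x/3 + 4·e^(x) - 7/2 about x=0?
Expand to order 7: 4·x/3 + 4·e^(x) - 7/2 = x^7/1260 + x^6/180 + x^5/30 + x^4/6 + 2·x^3/3 + 2·x^2 + 16·x/3 + 1/2 + O(x^8).
The coefficient of x^7 is 1/1260.

Final answer: 1/1260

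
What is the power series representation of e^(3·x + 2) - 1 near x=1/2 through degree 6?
-1 + e^(7/2) + 3·e^(7/2)·(x - 1/2) + 9·e^(7/2)·(x - 1/2)^2/2 + 9·e^(7/2)·(x - 1/2)^3/2 + 27·e^(7/2)·(x - 1/2)^4/8 + 81·e^(7/2)·(x - 1/2)^5/40 + 81·e^(7/2)·(x - 1/2)^6/80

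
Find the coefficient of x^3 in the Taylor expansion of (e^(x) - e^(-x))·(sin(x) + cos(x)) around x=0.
Expand to order 3: (e^(x) - e^(-x))·(sin(x) + cos(x)) = -2·x^3/3 + 2·x^2 + 2·x + O(x^4).
The coefficient of x^3 is -2/3.

Final answer: -2/3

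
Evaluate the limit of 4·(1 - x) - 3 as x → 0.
Direct substitution at x = 0 gives 1.

Final answer: 1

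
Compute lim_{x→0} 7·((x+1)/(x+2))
Direct substitution at x = 0 gives 7/2.

Final answer: 7/2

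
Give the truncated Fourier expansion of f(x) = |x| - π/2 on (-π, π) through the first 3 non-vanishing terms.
-4·cos(x)/π - 4·cos(3·x)/(9·π) - 4·cos(5·x)/(25·π)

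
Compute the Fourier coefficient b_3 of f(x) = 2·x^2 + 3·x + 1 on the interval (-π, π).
b_3 = (1/π) ∫_{-π}^{π} f(x)·sin(3x) dx.
Evaluate the integral (use parity and integration by parts as needed): b_3 = 2.

Final answer: 2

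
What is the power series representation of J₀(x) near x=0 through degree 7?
-x^6/2304 + x^4/64 - x^2/4 + 1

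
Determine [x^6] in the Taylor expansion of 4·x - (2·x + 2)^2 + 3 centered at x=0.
Expand to order 6: 4·x - (2·x + 2)^2 + 3 = -4·x^2 - 4·x - 1 + O(x^7).
The coefficient of x^6 is 0.

Final answer: 0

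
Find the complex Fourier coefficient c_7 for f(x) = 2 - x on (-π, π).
Compute the real Fourier coefficients first: a_7 = 0, b_7 = -2/7.
Then c_7 = (a_7 − i·b_7)/2 = i/7.

Final answer: i/7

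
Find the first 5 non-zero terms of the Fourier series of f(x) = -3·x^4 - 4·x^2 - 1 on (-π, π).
(-128 + 24·π^2)·cos(x) + (5 - 6·π^2)·cos(2·x) + 8·π^2·cos(3·x)/3 + (-3·π^2/2 - 7/16)·cos(4·x) - 3·π^4/5 - 4·π^2/3 - 1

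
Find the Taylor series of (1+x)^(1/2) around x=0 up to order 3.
x^3/16 - x^2/8 + x/2 + 1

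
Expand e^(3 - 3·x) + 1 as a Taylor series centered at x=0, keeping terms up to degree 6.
81·x^6·e^(3)/80 - 81·x^5·e^(3)/40 + 27·x^4·e^(3)/8 - 9·x^3·e^(3)/2 + 9·x^2·e^(3)/2 - 3·x·e^(3) + 1 + e^(3)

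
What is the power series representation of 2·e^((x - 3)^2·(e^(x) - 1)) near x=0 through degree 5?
17959·x^5/30 + 1673·x^4/4 + 215·x^3 + 78·x^2 + 18·x + 2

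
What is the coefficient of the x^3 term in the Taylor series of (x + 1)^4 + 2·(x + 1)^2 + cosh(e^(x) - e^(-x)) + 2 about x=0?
4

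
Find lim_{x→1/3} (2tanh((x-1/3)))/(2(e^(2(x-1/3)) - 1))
Both numerator and denominator → 0 as x → 1/3; this is a 0/0 indeterminate form.
Expand each to leading order near x = 1/3: numerator ~ 2·(x - 1/3), denominator ~ 4·(x - 1/3).
The limit of the ratio is 1/2.

Final answer: 1/2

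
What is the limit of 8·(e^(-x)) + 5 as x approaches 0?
Direct substitution at x = 0 gives 13.

Final answer: 13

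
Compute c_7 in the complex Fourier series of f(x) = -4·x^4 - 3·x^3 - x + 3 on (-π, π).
Compute the real Fourier coefficients first: a_7 = -192/2401 + 32·π^2/49, b_7 = -6·π^2/7 - 62/343.
Then c_7 = (a_7 − i·b_7)/2 = -96/2401 + 16·π^2/49 + 31·i/343 + 3·i·π^2/7.

Final answer: -96/2401 + 16·π^2/49 + 31·i/343 + 3·i·π^2/7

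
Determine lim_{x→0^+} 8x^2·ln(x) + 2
The product is a 0·∞ indeterminate form at x → 0⁺.
Rewrite the product as 8·ln(x) / x^(-2) and apply L'Hôpital, or use the standard hierarchy x^(-2) ≫ |ln x| as x → 0⁺.
The indeterminate product → 0, so the limit = 2.

Final answer: 2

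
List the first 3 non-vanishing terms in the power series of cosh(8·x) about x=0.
512·x^4/3 + 32·x^2 + 1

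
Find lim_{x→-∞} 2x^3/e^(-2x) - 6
The quotient is an ∞/∞ indeterminate form as x → -∞.
Compare growth rates of the dominant terms (exponentials ≫ polynomials ≫ logarithms), or apply L'Hôpital's rule; the quotient → 0.
Adding the constant: 0 - 6 = -6. Limit = -6.

Final answer: -6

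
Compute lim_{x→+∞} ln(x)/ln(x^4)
This is an ∞/∞ indeterminate form as x → +∞.
Write ln(x^4) = 4·ln(x), reducing the quotient to 1/4.
Limit = 1/4.

Final answer: 1/4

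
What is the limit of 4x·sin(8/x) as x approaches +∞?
As x → +∞: let u = 8/x → 0⁺; then 4·x·sin(8/x) = 4·8·sin(u)/u → 4·8·1 = 32.
Limit = 32.

Final answer: 32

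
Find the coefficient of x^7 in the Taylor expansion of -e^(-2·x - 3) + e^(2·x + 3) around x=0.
Expand to order 7: -e^(-2·x - 3) + e^(2·x + 3) = x^7·(8·e^(-3)/315 + 8·e^(3)/315) + x^6·(-4·e^(-3)/45 + 4·e^(3)/45) + x^5·(4·e^(-3)/15 + 4·e^(3)/15) + x^4·(-2·e^(-3)/3 + 2·e^(3)/3) + x^3·(4·e^(-3)/3 + 4·e^(3)/3) + x^2·(-2·e^(-3) + 2·e^(3)) + x·(2·e^(-3) + 2·e^(3)) - e^(-3) + e^(3) + O(x^8).
The coefficient of x^7 is 8·e^(-3)/315 + 8·e^(3)/315.

Final answer: 8·e^(-3)/315 + 8·e^(3)/315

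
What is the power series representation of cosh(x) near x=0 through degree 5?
x^4/24 + x^2/2 + 1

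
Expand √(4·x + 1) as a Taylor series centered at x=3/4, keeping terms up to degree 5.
2 + (x - 3/4) - (x - 3/4)^2/4 + (x - 3/4)^3/8 - 5·(x - 3/4)^4/64 + 7·(x - 3/4)^5/128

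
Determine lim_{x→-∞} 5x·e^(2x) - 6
The product is a 0·∞ indeterminate form at x → -∞.
Rewrite the product as 5x / e^(-2x) (an ∞/∞ form) and apply L'Hôpital, or use the standard hierarchy e^(2|x|) ≫ |x| as x → -∞.
The indeterminate product → 0, so the limit = -6.

Final answer: -6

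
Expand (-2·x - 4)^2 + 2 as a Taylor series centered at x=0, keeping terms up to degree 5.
4·x^2 + 16·x + 18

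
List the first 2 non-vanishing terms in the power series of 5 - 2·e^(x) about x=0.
3 - 2·x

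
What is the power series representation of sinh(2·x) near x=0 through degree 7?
8·x^7/315 + 4·x^5/15 + 4·x^3/3 + 2·x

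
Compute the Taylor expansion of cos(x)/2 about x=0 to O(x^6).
x^4/48 - x^2/4 + 1/2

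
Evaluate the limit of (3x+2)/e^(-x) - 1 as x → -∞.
The quotient is an ∞/∞ indeterminate form as x → -∞.
Compare growth rates of the dominant terms (exponentials ≫ polynomials ≫ logarithms), or apply L'Hôpital's rule; the quotient → 0.
Adding the constant: 0 - 1 = -1. Limit = -1.

Final answer: -1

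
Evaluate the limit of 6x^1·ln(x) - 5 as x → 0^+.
The product is a 0·∞ indeterminate form at x → 0⁺.
Rewrite the product as 6·ln(x) / x^(-1) and apply L'Hôpital, or use the standard hierarchy x^(-1) ≫ |ln x| as x → 0⁺.
The indeterminate product → 0, so the limit = -5.

Final answer: -5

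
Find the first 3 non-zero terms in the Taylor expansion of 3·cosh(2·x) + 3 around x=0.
2·x^4 + 6·x^2 + 6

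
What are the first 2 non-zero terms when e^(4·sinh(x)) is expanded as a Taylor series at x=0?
4·x + 1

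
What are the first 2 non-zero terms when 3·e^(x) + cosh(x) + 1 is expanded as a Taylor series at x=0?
3·x + 5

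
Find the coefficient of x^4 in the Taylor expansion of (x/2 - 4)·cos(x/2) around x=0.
Expand to order 4: (x/2 - 4)·cos(x/2) = -x^4/96 - x^3/16 + x^2/2 + x/2 - 4 + O(x^5).
The coefficient of x^4 is -1/96.

Final answer: -1/96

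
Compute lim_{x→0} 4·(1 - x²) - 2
Direct substitution at x = 0 gives 2.

Final answer: 2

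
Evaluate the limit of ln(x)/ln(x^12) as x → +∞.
This is an ∞/∞ indeterminate form as x → +∞.
Write ln(x^12) = 12·ln(x), reducing the quotient to 1/12.
Limit = 1/12.

Final answer: 1/12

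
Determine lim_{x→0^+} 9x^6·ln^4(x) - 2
The product is a 0·∞ indeterminate form at x → 0⁺.
Rewrite the product as 9·ln^4(x) / x^(-6) and apply L'Hôpital, or use the standard hierarchy x^(-6) ≫ |ln x|^4 as x → 0⁺.
The indeterminate product → 0, so the limit = -2.

Final answer: -2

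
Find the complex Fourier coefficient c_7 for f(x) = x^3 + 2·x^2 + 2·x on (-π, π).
Compute the real Fourier coefficients first: a_7 = -8/49, b_7 = 184/343 + 2·π^2/7.
Then c_7 = (a_7 − i·b_7)/2 = -4/49 - i·π^2/7 - 92·i/343.

Final answer: -4/49 - i·π^2/7 - 92·i/343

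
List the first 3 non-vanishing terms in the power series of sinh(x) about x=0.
x^5/120 + x^3/6 + x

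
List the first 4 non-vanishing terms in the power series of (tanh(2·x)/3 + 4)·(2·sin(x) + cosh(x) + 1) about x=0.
-25·x^3/9 + 10·x^2/3 + 28·x/3 + 8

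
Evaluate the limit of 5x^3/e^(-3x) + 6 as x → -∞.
The quotient is an ∞/∞ indeterminate form as x → -∞.
Compare growth rates of the dominant terms (exponentials ≫ polynomials ≫ logarithms), or apply L'Hôpital's rule; the quotient → 0.
Adding the constant: 0 + 6 = 6. Limit = 6.

Final answer: 6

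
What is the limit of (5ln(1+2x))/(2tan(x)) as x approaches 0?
Both numerator and denominator → 0 as x → 0; this is a 0/0 indeterminate form.
Expand each to leading order near x = 0: numerator ~ 10·x, denominator ~ 2·x.
The limit of the ratio is 5.

Final answer: 5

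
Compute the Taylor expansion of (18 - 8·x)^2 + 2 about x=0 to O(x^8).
64·x^2 - 288·x + 326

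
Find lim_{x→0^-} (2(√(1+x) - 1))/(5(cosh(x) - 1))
Both numerator and denominator → 0 as x → 0^-; this is a 0/0 indeterminate form.
Expand each to leading order near x = 0: numerator ~ x, denominator ~ 5·x^2/2.
The limit of the ratio is -∞.

Final answer: -∞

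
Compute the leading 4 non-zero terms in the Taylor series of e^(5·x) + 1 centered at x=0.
125·x^3/6 + 25·x^2/2 + 5·x + 2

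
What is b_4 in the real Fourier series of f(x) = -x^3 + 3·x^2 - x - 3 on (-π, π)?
b_4 = (1/π) ∫_{-π}^{π} f(x)·sin(4x) dx.
Evaluate the integral (use parity and integration by parts as needed): b_4 = 5/16 + π^2/2.

Final answer: 5/16 + π^2/2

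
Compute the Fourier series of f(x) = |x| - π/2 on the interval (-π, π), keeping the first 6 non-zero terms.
-4·cos(x)/π - 4·cos(3·x)/(9·π) - 4·cos(5·x)/(25·π) - 4·cos(7·x)/(49·π) - 4·cos(9·x)/(81·π) - 4·cos(11·x)/(121·π)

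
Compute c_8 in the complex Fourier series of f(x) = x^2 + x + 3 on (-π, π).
Compute the real Fourier coefficients first: a_8 = 1/16, b_8 = -1/4.
Then c_8 = (a_8 − i·b_8)/2 = 1/32 + i/8.

Final answer: 1/32 + i/8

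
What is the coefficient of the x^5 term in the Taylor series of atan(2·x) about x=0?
Expand to order 5: atan(2·x) = 32·x^5/5 - 8·x^3/3 + 2·x + O(x^6).
The coefficient of x^5 is 32/5.

Final answer: 32/5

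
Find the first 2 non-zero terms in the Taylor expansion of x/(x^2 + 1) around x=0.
-x^3 + x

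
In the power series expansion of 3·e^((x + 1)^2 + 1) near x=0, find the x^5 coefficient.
Expand to order 5: 3·e^((x + 1)^2 + 1) = 39·x^5·e^(2)/5 + 19·x^4·e^(2)/2 + 10·x^3·e^(2) + 9·x^2·e^(2) + 6·x·e^(2) + 3·e^(2) + O(x^6).
The coefficient of x^5 is 39·e^(2)/5.

Final answer: 39·e^(2)/5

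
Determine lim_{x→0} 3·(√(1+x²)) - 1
Direct substitution at x = 0 gives 2.

Final answer: 2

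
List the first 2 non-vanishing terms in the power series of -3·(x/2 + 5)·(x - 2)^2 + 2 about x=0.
54·x - 58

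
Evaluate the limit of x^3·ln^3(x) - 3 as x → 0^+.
The product is a 0·∞ indeterminate form at x → 0⁺.
Rewrite the product as ln^3(x) / x^(-3) and apply L'Hôpital, or use the standard hierarchy x^(-3) ≫ |ln x|^3 as x → 0⁺.
The indeterminate product → 0, so the limit = -3.

Final answer: -3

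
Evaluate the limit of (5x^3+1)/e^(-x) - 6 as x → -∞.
The quotient is an ∞/∞ indeterminate form as x → -∞.
Compare growth rates of the dominant terms (exponentials ≫ polynomials ≫ logarithms), or apply L'Hôpital's rule; the quotient → 0.
Adding the constant: 0 - 6 = -6. Limit = -6.

Final answer: -6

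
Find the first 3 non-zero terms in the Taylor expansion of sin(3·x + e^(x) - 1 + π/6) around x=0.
x^2·(-4 + √(3)/4) + 2·√(3)·x + 1/2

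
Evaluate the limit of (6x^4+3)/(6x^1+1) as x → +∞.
This is an ∞/∞ indeterminate form as x → +∞.
Divide numerator and denominator by x^4 and let the lower-order terms vanish; the numerator's degree 4 exceeds the denominator's degree 1, so the quotient diverges.
Limit = ∞.

Final answer: ∞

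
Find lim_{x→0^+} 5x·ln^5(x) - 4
The product is a 0·∞ indeterminate form at x → 0⁺.
Rewrite the product as 5·ln^5(x) / x^(-1) and apply L'Hôpital, or use the standard hierarchy x^(-1) ≫ |ln x|^5 as x → 0⁺.
The indeterminate product → 0, so the limit = -4.

Final answer: -4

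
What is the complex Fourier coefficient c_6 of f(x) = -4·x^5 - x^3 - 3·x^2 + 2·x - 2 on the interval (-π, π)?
Compute the real Fourier coefficients first: a_6 = -1/3, b_6 = -11·π^2/27 - 97/162 + 4·π^4/3.
Then c_6 = (a_6 − i·b_6)/2 = -1/6 - 2·i·π^4/3 + 97·i/324 + 11·i·π^2/54.

Final answer: -1/6 - 2·i·π^4/3 + 97·i/324 + 11·i·π^2/54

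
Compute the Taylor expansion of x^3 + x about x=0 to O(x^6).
x^3 + x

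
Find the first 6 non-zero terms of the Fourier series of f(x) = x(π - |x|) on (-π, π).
8·sin(x)/π + 8·sin(3·x)/(27·π) + 8·sin(5·x)/(125·π) + 8·sin(7·x)/(343·π) + 8·sin(9·x)/(729·π) + 8·sin(11·x)/(1331·π)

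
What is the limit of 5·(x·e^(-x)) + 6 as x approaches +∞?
Evaluate the dominant behaviour as x → +∞; each term tends to a finite value or vanishes.
Limit = 6.

Final answer: 6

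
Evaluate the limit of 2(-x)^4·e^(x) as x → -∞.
This is a 0·∞ indeterminate form at x → -∞.
Rewrite the product as 2(-x)^4 / e^(-x) (an ∞/∞ form) and apply L'Hôpital, or use the standard hierarchy e^(|x|) ≫ |(-x)^4| as x → -∞.
The indeterminate product → 0, so the limit = 0.

Final answer: 0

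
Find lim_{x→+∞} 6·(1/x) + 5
Evaluate the dominant behaviour as x → +∞; each term tends to a finite value or vanishes.
Limit = 5.

Final answer: 5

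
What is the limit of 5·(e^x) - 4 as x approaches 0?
Direct substitution at x = 0 gives 1.

Final answer: 1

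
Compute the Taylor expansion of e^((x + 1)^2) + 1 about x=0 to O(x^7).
173·e·x^6/90 + 13·e·x^5/5 + 19·e·x^4/6 + 10·e·x^3/3 + 3·e·x^2 + 2·e·x + 1 + e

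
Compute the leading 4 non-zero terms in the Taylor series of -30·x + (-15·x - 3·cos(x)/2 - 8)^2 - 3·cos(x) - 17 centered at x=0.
-45·x^3/2 + 849·x^2/4 + 255·x + 281/4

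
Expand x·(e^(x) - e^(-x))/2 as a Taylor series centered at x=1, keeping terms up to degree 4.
(-1 + e^(2))·e^(-1)/2 + e·(x - 1) + (1 + 3·e^(2))·e^(-1)·(x - 1)^2/4 + (-1 + 2·e^(2))·e^(-1)·(x - 1)^3/6 + (3 + 5·e^(2))·e^(-1)·(x - 1)^4/48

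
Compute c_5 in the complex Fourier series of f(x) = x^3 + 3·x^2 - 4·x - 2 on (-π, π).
Compute the real Fourier coefficients first: a_5 = -12/25, b_5 = -212/125 + 2·π^2/5.
Then c_5 = (a_5 − i·b_5)/2 = -6/25 - i·π^2/5 + 106·i/125.

Final answer: -6/25 - i·π^2/5 + 106·i/125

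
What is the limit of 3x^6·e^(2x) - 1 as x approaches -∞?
The product is a 0·∞ indeterminate form at x → -∞.
Rewrite the product as 3x^6 / e^(-2x) (an ∞/∞ form) and apply L'Hôpital, or use the standard hierarchy e^(2|x|) ≫ |x^6| as x → -∞.
The indeterminate product → 0, so the limit = -1.

Final answer: -1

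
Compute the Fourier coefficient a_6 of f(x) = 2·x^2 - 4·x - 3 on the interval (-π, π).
a_6 = (1/π) ∫_{-π}^{π} f(x)·cos(6x) dx.
Evaluate the integral (use parity and integration by parts as needed): a_6 = 2/9.

Final answer: 2/9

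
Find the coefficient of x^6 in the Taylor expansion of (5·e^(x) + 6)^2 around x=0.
Expand to order 6: (5·e^(x) + 6)^2 = 83·x^6/36 + 43·x^5/6 + 115·x^4/6 + 130·x^3/3 + 80·x^2 + 110·x + 121 + O(x^7).
The coefficient of x^6 is 83/36.

Final answer: 83/36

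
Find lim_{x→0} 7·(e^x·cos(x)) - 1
Direct substitution at x = 0 gives 6.

Final answer: 6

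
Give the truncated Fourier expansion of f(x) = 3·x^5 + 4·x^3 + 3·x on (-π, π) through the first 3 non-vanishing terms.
(-112·π^2 + 6·π^4 + 678)·sin(x) + (-3·π^4 - 39/2 + 11·π^2)·sin(2·x) + (-16·π^2/9 + 86/27 + 2·π^4)·sin(3·x)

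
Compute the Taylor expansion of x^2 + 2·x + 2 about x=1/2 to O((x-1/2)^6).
13/4 + 3·(x - 1/2) + (x - 1/2)^2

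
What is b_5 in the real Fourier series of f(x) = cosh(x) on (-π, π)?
b_5 = (1/π) ∫_{-π}^{π} f(x)·sin(5x) dx.
Evaluate the integral (use parity and integration by parts as needed): b_5 = 0.

Final answer: 0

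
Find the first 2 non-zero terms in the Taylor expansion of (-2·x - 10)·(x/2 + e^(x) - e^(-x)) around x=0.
-5·x^2 - 25·x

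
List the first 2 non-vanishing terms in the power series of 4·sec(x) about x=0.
2·x^2 + 4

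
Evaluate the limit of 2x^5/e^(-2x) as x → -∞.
This is an ∞/∞ indeterminate form as x → -∞.
Compare growth rates of the dominant terms (exponentials ≫ polynomials ≫ logarithms), or apply L'Hôpital's rule; the quotient → 0.
Limit = 0.

Final answer: 0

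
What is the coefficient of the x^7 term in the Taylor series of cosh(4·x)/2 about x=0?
Expand to order 7: cosh(4·x)/2 = 128·x^6/45 + 16·x^4/3 + 4·x^2 + 1/2 + O(x^8).
The coefficient of x^7 is 0.

Final answer: 0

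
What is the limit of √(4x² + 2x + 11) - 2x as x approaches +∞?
As x → +∞: multiply by the conjugate to get (2x+11)/(√(4x²+2x+11)+2x); the denominator ~ 4x, so the limit is 2/4 = 1/2.
Limit = 1/2.

Final answer: 1/2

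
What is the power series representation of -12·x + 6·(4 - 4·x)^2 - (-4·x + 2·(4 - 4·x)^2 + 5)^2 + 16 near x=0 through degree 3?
4352·x^3 - 6896·x^2 + 4828·x - 1257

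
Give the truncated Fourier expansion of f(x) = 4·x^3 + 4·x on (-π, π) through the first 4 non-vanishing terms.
(-40 + 8·π^2)·sin(x) + (2 - 4·π^2)·sin(2·x) + (8/9 + 8·π^2/3)·sin(3·x) + (-2·π^2 - 5/4)·sin(4·x)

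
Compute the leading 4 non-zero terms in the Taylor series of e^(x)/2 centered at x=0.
x^3/12 + x^2/4 + x/2 + 1/2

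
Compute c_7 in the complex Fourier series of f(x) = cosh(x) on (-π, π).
Compute the real Fourier coefficients first: a_7 = -sinh(π)/(25·π), b_7 = 0.
Then c_7 = (a_7 − i·b_7)/2 = -sinh(π)/(50·π).

Final answer: -sinh(π)/(50·π)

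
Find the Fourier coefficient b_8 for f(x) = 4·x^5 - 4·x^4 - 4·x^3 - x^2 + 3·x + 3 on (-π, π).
b_8 = (1/π) ∫_{-π}^{π} f(x)·sin(8x) dx.
Evaluate the integral (use parity and integration by parts as needed): b_8 = -π^4 - 447/512 + 21·π^2/16.

Final answer: -π^4 - 447/512 + 21·π^2/16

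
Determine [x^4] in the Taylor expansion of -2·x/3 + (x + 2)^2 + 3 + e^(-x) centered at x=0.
Expand to order 4: -2·x/3 + (x + 2)^2 + 3 + e^(-x) = x^4/24 - x^3/6 + 3·x^2/2 + 7·x/3 + 8 + O(x^5).
The coefficient of x^4 is 1/24.

Final answer: 1/24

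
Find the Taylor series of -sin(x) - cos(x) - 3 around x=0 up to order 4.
-x^4/24 + x^3/6 + x^2/2 - x - 4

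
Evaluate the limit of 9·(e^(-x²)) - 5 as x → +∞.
Evaluate the dominant behaviour as x → +∞; each term tends to a finite value or vanishes.
Limit = -5.

Final answer: -5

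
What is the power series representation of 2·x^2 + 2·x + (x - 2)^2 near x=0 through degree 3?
3·x^2 - 2·x + 4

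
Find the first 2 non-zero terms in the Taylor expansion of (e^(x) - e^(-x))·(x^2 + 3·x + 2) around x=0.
6·x^2 + 4·x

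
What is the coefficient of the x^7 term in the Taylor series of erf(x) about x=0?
Expand to order 7: erf(x) = -x^7/(21·√(π)) + x^5/(5·√(π)) - 2·x^3/(3·√(π)) + 2·x/√(π) + O(x^8).
The coefficient of x^7 is -1/(21·√(π)).

Final answer: -1/(21·√(π))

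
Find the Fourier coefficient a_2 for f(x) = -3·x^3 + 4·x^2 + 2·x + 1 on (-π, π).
a_2 = (1/π) ∫_{-π}^{π} f(x)·cos(2x) dx.
Evaluate the integral (use parity and integration by parts as needed): a_2 = 4.

Final answer: 4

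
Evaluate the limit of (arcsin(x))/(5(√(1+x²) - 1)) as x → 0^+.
Both numerator and denominator → 0 as x → 0^+; this is a 0/0 indeterminate form.
Expand each to leading order near x = 0: numerator ~ x, denominator ~ 5·x^2/2.
The limit of the ratio is ∞.

Final answer: ∞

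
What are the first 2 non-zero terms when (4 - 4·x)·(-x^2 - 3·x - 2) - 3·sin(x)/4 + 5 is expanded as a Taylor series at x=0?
-19·x/4 - 3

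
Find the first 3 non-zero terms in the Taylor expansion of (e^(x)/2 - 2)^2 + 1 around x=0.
-x^2/2 - 3·x/2 + 13/4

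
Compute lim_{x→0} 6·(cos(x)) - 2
Direct substitution at x = 0 gives 4.

Final answer: 4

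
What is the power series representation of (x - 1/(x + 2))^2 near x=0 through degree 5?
-7·x^5/64 + 13·x^4/64 - 3·x^3/8 + 27·x^2/16 - 5·x/4 + 1/4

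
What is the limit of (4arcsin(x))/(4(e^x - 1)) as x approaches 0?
Both numerator and denominator → 0 as x → 0; this is a 0/0 indeterminate form.
Expand each to leading order near x = 0: numerator ~ 4·x, denominator ~ 4·x.
The limit of the ratio is 1.

Final answer: 1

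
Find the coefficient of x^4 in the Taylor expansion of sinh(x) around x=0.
Expand to order 4: sinh(x) = x^3/6 + x + O(x^5).
The coefficient of x^4 is 0.

Final answer: 0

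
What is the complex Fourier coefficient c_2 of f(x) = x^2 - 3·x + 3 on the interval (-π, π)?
Compute the real Fourier coefficients first: a_2 = 1, b_2 = 3.
Then c_2 = (a_2 − i·b_2)/2 = 1/2 - 3·i/2.

Final answer: 1/2 - 3·i/2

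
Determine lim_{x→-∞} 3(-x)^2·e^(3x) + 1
The product is a 0·∞ indeterminate form at x → -∞.
Rewrite the product as 3(-x)^2 / e^(-3x) (an ∞/∞ form) and apply L'Hôpital, or use the standard hierarchy e^(3|x|) ≫ |(-x)^2| as x → -∞.
The indeterminate product → 0, so the limit = 1.

Final answer: 1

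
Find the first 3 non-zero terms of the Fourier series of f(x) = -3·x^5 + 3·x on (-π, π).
(-714 - 6·π^4 + 120·π^2)·sin(x) + (-15·π^2 + 39/2 + 3·π^4)·sin(2·x) + (-2·π^4 - 26/27 + 40·π^2/9)·sin(3·x)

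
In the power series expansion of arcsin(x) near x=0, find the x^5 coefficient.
Expand to order 5: arcsin(x) = 3·x^5/40 + x^3/6 + x + O(x^6).
The coefficient of x^5 is 3/40.

Final answer: 3/40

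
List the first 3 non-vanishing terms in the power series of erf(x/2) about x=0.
x^5/(160·√(π)) - x^3/(12·√(π)) + x/√(π)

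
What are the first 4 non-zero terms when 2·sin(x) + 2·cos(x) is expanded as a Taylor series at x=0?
-x^3/3 - x^2 + 2·x + 2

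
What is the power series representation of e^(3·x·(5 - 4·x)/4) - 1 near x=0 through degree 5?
-27135·x^5/8192 - 17109·x^4/2048 - 315·x^3/128 + 129·x^2/32 + 15·x/4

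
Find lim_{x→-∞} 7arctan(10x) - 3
Evaluate the dominant behaviour as x → -∞; each term tends to a finite value or vanishes.
Limit = -7·π/2 - 3.

Final answer: -7·π/2 - 3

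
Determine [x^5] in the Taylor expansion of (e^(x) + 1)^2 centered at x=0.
Expand to order 5: (e^(x) + 1)^2 = 17·x^5/60 + 3·x^4/4 + 5·x^3/3 + 3·x^2 + 4·x + 4 + O(x^6).
The coefficient of x^5 is 17/60.

Final answer: 17/60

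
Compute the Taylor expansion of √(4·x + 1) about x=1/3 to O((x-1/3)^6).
√(21)/3 + 2·√(21)·(x - 1/3)/7 - 6·√(21)·(x - 1/3)^2/49 + 36·√(21)·(x - 1/3)^3/343 - 270·√(21)·(x - 1/3)^4/2401 + 324·√(21)·(x - 1/3)^5/2401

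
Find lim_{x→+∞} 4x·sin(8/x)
As x → +∞: let u = 8/x → 0⁺; then 4·x·sin(8/x) = 4·8·sin(u)/u → 4·8·1 = 32.
Limit = 32.

Final answer: 32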